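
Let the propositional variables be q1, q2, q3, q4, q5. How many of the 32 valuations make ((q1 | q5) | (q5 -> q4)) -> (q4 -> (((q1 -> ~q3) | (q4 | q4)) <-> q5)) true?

Initial set: {T (((q1 | q5) | (q5 -> q4)) -> (q4 -> (((q1 -> ~q3) | (q4 | q4)) <-> q5)))}.
T (((q1 | q5) | (q5 -> q4)) -> (q4 -> (((q1 -> ~q3) | (q4 | q4)) <-> q5))): β-rule — branch into F ((q1 | q5) | (q5 -> q4))  //  T (q4 -> (((q1 -> ~q3) | (q4 | q4)) <-> q5)).
  branch 1 (add F ((q1 | q5) | (q5 -> q4))):
    F ((q1 | q5) | (q5 -> q4)): α-rule — add F (q1 | q5), F (q5 -> q4).
    F (q1 | q5): α-rule — add F q1, F q5.
    F (q5 -> q4): α-rule — add T q5, F q4.
    × closes — contains both q5 and ~q5.
  branch 2 (add T (q4 -> (((q1 -> ~q3) | (q4 | q4)) <-> q5))):
    T (q4 -> (((q1 -> ~q3) | (q4 | q4)) <-> q5)): β-rule — branch into F q4  //  T (((q1 -> ~q3) | (q4 | q4)) <-> q5).
      branch 2.1 (add F q4):
        ○ open, literals {q4=0}.
      branch 2.2 (add T (((q1 -> ~q3) | (q4 | q4)) <-> q5)):
        T (((q1 -> ~q3) | (q4 | q4)) <-> q5): β-rule — branch into T ((q1 -> ~q3) | (q4 | q4)), T q5  //  F ((q1 -> ~q3) | (q4 | q4)), F q5.
          branch 2.2.1 (add T ((q1 -> ~q3) | (q4 | q4)), T q5):
            T ((q1 -> ~q3) | (q4 | q4)): β-rule — branch into T (q1 -> ~q3)  //  T (q4 | q4).
              branch 2.2.1.1 (add T (q1 -> ~q3)):
                T (q1 -> ~q3): β-rule — branch into F q1  //  T ~q3.
                  branch 2.2.1.1.1 (add F q1):
                    ○ open, literals {q1=0, q5=1}.
                  branch 2.2.1.1.2 (add T ~q3):
                    ○ open, literals {q3=0, q5=1}.
              branch 2.2.1.2 (add T (q4 | q4)):
                T (q4 | q4): β-rule — branch into T q4  //  T q4.
                  branch 2.2.1.2.1 (add T q4):
                    ○ open, literals {q4=1, q5=1}.
                  branch 2.2.1.2.2 (add T q4):
                    ○ open, literals {q4=1, q5=1}.
          branch 2.2.2 (add F ((q1 -> ~q3) | (q4 | q4)), F q5):
            F ((q1 -> ~q3) | (q4 | q4)): α-rule — add F (q1 -> ~q3), F (q4 | q4).
            F (q1 -> ~q3): α-rule — add T q1, F ~q3.
            F (q4 | q4): α-rule — add F q4, F q4.
            ○ open, literals {q1=1, q3=1, q4=0, q5=0}.
1 branch closed, 6 open.
Each open branch fixes some atoms; the unmentioned ones are free. Counting distinct full assignments: branch {q4=0} (q1, q2, q3, q5) contributes 16 new; branch {q1=0, q5=1} (q2, q3, q4) contributes 4 new; branch {q3=0, q5=1} (q1, q2, q4) contributes 2 new; branch {q4=1, q5=1} (q1, q2, q3) contributes 2 new; branch {q4=1, q5=1} (q1, q2, q3) contributes 0 new; branch {q1=1, q3=1, q4=0, q5=0} (q2) contributes 0 new. Total: 24.

24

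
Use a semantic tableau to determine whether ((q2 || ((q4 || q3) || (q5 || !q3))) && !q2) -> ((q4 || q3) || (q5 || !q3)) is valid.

Assume the negation and expand:
Initial set: {!(((q2 || ((q4 || q3) || (q5 || !q3))) && !q2) -> ((q4 || q3) || (q5 || !q3)))}.
!(((q2 || ((q4 || q3) || (q5 || !q3))) && !q2) -> ((q4 || q3) || (q5 || !q3))): α-rule — add ((q2 || ((q4 || q3) || (q5 || !q3))) && !q2), !((q4 || q3) || (q5 || !q3)).
((q2 || ((q4 || q3) || (q5 || !q3))) && !q2): α-rule — add (q2 || ((q4 || q3) || (q5 || !q3))), !q2.
!((q4 || q3) || (q5 || !q3)): α-rule — add !(q4 || q3), !(q5 || !q3).
!(q4 || q3): α-rule — add !q4, !q3.
!(q5 || !q3): α-rule — add !q5, !!q3.
× closes — contains both q3 and !q3.
All 1 branch closes.
Every branch closed, so the negation is unsatisfiable and the formula is valid.

Valid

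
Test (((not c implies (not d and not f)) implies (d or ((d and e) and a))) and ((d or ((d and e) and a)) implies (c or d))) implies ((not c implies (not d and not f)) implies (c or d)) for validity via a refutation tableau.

Valid

Assume the negation and expand:
Initial set: {not ((((not c implies (not d and not f)) implies (d or ((d and e) and a))) and ((d or ((d and e) and a)) implies (c or d))) implies ((not c implies (not d and not f)) implies (c or d)))}.
not ((((not c implies (not d and not f)) implies (d or ((d and e) and a))) and ((d or ((d and e) and a)) implies (c or d))) implies ((not c implies (not d and not f)) implies (c or d))): α-rule — add (((not c implies (not d and not f)) implies (d or ((d and e) and a))) and ((d or ((d and e) and a)) implies (c or d))), not ((not c implies (not d and not f)) implies (c or d)).
(((not c implies (not d and not f)) implies (d or ((d and e) and a))) and ((d or ((d and e) and a)) implies (c or d))): α-rule — add ((not c implies (not d and not f)) implies (d or ((d and e) and a))), ((d or ((d and e) and a)) implies (c or d)).
not ((not c implies (not d and not f)) implies (c or d)): α-rule — add (not c implies (not d and not f)), not (c or d).
not (c or d): α-rule — add not c, not d.
((not c implies (not d and not f)) implies (d or ((d and e) and a))): β-rule — branch into not (not c implies (not d and not f))  //  (d or ((d and e) and a)).
  branch 1 (add not (not c implies (not d and not f))):
    not (not c implies (not d and not f)): α-rule — add not c, not (not d and not f).
    ((d or ((d and e) and a)) implies (c or d)): β-rule — branch into not (d or ((d and e) and a))  //  (c or d).
      branch 1.1 (add not (d or ((d and e) and a))):
        not (d or ((d and e) and a)): α-rule — add not d, not ((d and e) and a).
        (not c implies (not d and not f)): β-rule — branch into not not c  //  (not d and not f).
          branch 1.1.1 (add not not c):
            × closes — contains both c and not c.
          branch 1.1.2 (add (not d and not f)):
            (not d and not f): α-rule — add not d, not f.
            not (not d and not f): β-rule — branch into not not d  //  not not f.
              branch 1.1.2.1 (add not not d):
                × closes — contains both d and not d.
              branch 1.1.2.2 (add not not f):
                × closes — contains both f and not f.
      branch 1.2 (add (c or d)):
        (not c implies (not d and not f)): β-rule — branch into not not c  //  (not d and not f).
          branch 1.2.1 (add not not c):
            × closes — contains both c and not c.
          branch 1.2.2 (add (not d and not f)):
            (not d and not f): α-rule — add not d, not f.
            not (not d and not f): β-rule — branch into not not d  //  not not f.
              branch 1.2.2.1 (add not not d):
                × closes — contains both d and not d.
              branch 1.2.2.2 (add not not f):
                × closes — contains both f and not f.
  branch 2 (add (d or ((d and e) and a))):
    ((d or ((d and e) and a)) implies (c or d)): β-rule — branch into not (d or ((d and e) and a))  //  (c or d).
      branch 2.1 (add not (d or ((d and e) and a))):
        not (d or ((d and e) and a)): α-rule — add not d, not ((d and e) and a).
        (not c implies (not d and not f)): β-rule — branch into not not c  //  (not d and not f).
          branch 2.1.1 (add not not c):
            × closes — contains both c and not c.
          branch 2.1.2 (add (not d and not f)):
            (not d and not f): α-rule — add not d, not f.
            (d or ((d and e) and a)): β-rule — branch into d  //  ((d and e) and a).
              branch 2.1.2.1 (add d):
                × closes — contains both d and not d.
              branch 2.1.2.2 (add ((d and e) and a)):
                ((d and e) and a): α-rule — add (d and e), a.
                (d and e): α-rule — add d, e.
                × closes — contains both d and not d.
      branch 2.2 (add (c or d)):
        (not c implies (not d and not f)): β-rule — branch into not not c  //  (not d and not f).
          branch 2.2.1 (add not not c):
            × closes — contains both c and not c.
          branch 2.2.2 (add (not d and not f)):
            (not d and not f): α-rule — add not d, not f.
            (d or ((d and e) and a)): β-rule — branch into d  //  ((d and e) and a).
              branch 2.2.2.1 (add d):
                × closes — contains both d and not d.
              branch 2.2.2.2 (add ((d and e) and a)):
                ((d and e) and a): α-rule — add (d and e), a.
                (d and e): α-rule — add d, e.
                × closes — contains both d and not d.
All 12 branches close.
Every branch closed, so the negation is unsatisfiable and the formula is valid.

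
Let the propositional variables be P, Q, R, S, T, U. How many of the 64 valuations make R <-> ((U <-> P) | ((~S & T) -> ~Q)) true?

Initial set: {T (R <-> ((U <-> P) | ((~S & T) -> ~Q)))}.
T (R <-> ((U <-> P) | ((~S & T) -> ~Q))): β-rule — branch into T R, T ((U <-> P) | ((~S & T) -> ~Q))  //  F R, F ((U <-> P) | ((~S & T) -> ~Q)).
  branch 1 (add T R, T ((U <-> P) | ((~S & T) -> ~Q))):
    T ((U <-> P) | ((~S & T) -> ~Q)): β-rule — branch into T (U <-> P)  //  T ((~S & T) -> ~Q).
      branch 1.1 (add T (U <-> P)):
        T (U <-> P): β-rule — branch into T U, T P  //  F U, F P.
          branch 1.1.1 (add T U, T P):
            ○ open, literals {P=T, R=T, U=T}.
          branch 1.1.2 (add F U, F P):
            ○ open, literals {P=F, R=T, U=F}.
      branch 1.2 (add T ((~S & T) -> ~Q)):
        T ((~S & T) -> ~Q): β-rule — branch into F (~S & T)  //  T ~Q.
          branch 1.2.1 (add F (~S & T)):
            F (~S & T): β-rule — branch into F ~S  //  F T.
              branch 1.2.1.1 (add F ~S):
                ○ open, literals {R=T, S=T}.
              branch 1.2.1.2 (add F T):
                ○ open, literals {R=T, T=F}.
          branch 1.2.2 (add T ~Q):
            ○ open, literals {Q=F, R=T}.
  branch 2 (add F R, F ((U <-> P) | ((~S & T) -> ~Q))):
    F ((U <-> P) | ((~S & T) -> ~Q)): α-rule — add F (U <-> P), F ((~S & T) -> ~Q).
    F ((~S & T) -> ~Q): α-rule — add T (~S & T), F ~Q.
    T (~S & T): α-rule — add T ~S, T T.
    F (U <-> P): β-rule — branch into T U, F P  //  F U, T P.
      branch 2.1 (add T U, F P):
        ○ open, literals {P=F, Q=T, R=F, S=F, T=T, U=T}.
      branch 2.2 (add F U, T P):
        ○ open, literals {P=T, Q=T, R=F, S=F, T=T, U=F}.
0 branches closed, 7 open.
Each open branch fixes some atoms; the unmentioned ones are free. Counting distinct full assignments: branch {P=T, R=T, U=T} (Q, S, T) contributes 8 new; branch {P=F, R=T, U=F} (Q, S, T) contributes 8 new; branch {R=T, S=T} (P, Q, T, U) contributes 8 new; branch {R=T, T=F} (P, Q, S, U) contributes 4 new; branch {Q=F, R=T} (P, S, T, U) contributes 2 new; branch {P=F, Q=T, R=F, S=F, T=T, U=T} (none free) contributes 1 new; branch {P=T, Q=T, R=F, S=F, T=T, U=F} (none free) contributes 1 new. Total: 32.

32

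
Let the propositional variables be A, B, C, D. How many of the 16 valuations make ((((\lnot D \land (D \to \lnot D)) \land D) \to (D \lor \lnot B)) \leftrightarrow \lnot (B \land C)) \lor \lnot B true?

Initial set: {(((((\lnot D \land (D \to \lnot D)) \land D) \to (D \lor \lnot B)) \leftrightarrow \lnot (B \land C)) \lor \lnot B)}.
(((((\lnot D \land (D \to \lnot D)) \land D) \to (D \lor \lnot B)) \leftrightarrow \lnot (B \land C)) \lor \lnot B): β-rule — branch into ((((\lnot D \land (D \to \lnot D)) \land D) \to (D \lor \lnot B)) \leftrightarrow \lnot (B \land C))  //  \lnot B.
  branch 1 (add ((((\lnot D \land (D \to \lnot D)) \land D) \to (D \lor \lnot B)) \leftrightarrow \lnot (B \land C))):
    ((((\lnot D \land (D \to \lnot D)) \land D) \to (D \lor \lnot B)) \leftrightarrow \lnot (B \land C)): β-rule — branch into (((\lnot D \land (D \to \lnot D)) \land D) \to (D \lor \lnot B)), \lnot (B \land C)  //  \lnot (((\lnot D \land (D \to \lnot D)) \land D) \to (D \lor \lnot B)), \lnot \lnot (B \land C).
      branch 1.1 (add (((\lnot D \land (D \to \lnot D)) \land D) \to (D \lor \lnot B)), \lnot (B \land C)):
        (((\lnot D \land (D \to \lnot D)) \land D) \to (D \lor \lnot B)): β-rule — branch into \lnot ((\lnot D \land (D \to \lnot D)) \land D)  //  (D \lor \lnot B).
          branch 1.1.1 (add \lnot ((\lnot D \land (D \to \lnot D)) \land D)):
            \lnot (B \land C): β-rule — branch into \lnot B  //  \lnot C.
              branch 1.1.1.1 (add \lnot B):
                \lnot ((\lnot D \land (D \to \lnot D)) \land D): β-rule — branch into \lnot (\lnot D \land (D \to \lnot D))  //  \lnot D.
                  branch 1.1.1.1.1 (add \lnot (\lnot D \land (D \to \lnot D))):
                    \lnot (\lnot D \land (D \to \lnot D)): β-rule — branch into \lnot \lnot D  //  \lnot (D \to \lnot D).
                      branch 1.1.1.1.1.1 (add \lnot \lnot D):
                        ○ open, literals {B=0, D=1}.
                      branch 1.1.1.1.1.2 (add \lnot (D \to \lnot D)):
                        \lnot (D \to \lnot D): α-rule — add D, \lnot \lnot D.
                        ○ open, literals {B=0, D=1}.
                  branch 1.1.1.1.2 (add \lnot D):
                    ○ open, literals {B=0, D=0}.
              branch 1.1.1.2 (add \lnot C):
                \lnot ((\lnot D \land (D \to \lnot D)) \land D): β-rule — branch into \lnot (\lnot D \land (D \to \lnot D))  //  \lnot D.
                  branch 1.1.1.2.1 (add \lnot (\lnot D \land (D \to \lnot D))):
                    \lnot (\lnot D \land (D \to \lnot D)): β-rule — branch into \lnot \lnot D  //  \lnot (D \to \lnot D).
                      branch 1.1.1.2.1.1 (add \lnot \lnot D):
                        ○ open, literals {C=0, D=1}.
                      branch 1.1.1.2.1.2 (add \lnot (D \to \lnot D)):
                        \lnot (D \to \lnot D): α-rule — add D, \lnot \lnot D.
                        ○ open, literals {C=0, D=1}.
                  branch 1.1.1.2.2 (add \lnot D):
                    ○ open, literals {C=0, D=0}.
          branch 1.1.2 (add (D \lor \lnot B)):
            \lnot (B \land C): β-rule — branch into \lnot B  //  \lnot C.
              branch 1.1.2.1 (add \lnot B):
                (D \lor \lnot B): β-rule — branch into D  //  \lnot B.
                  branch 1.1.2.1.1 (add D):
                    ○ open, literals {B=0, D=1}.
                  branch 1.1.2.1.2 (add \lnot B):
                    ○ open, literals {B=0}.
              branch 1.1.2.2 (add \lnot C):
                (D \lor \lnot B): β-rule — branch into D  //  \lnot B.
                  branch 1.1.2.2.1 (add D):
                    ○ open, literals {C=0, D=1}.
                  branch 1.1.2.2.2 (add \lnot B):
                    ○ open, literals {B=0, C=0}.
      branch 1.2 (add \lnot (((\lnot D \land (D \to \lnot D)) \land D) \to (D \lor \lnot B)), \lnot \lnot (B \land C)):
        \lnot (((\lnot D \land (D \to \lnot D)) \land D) \to (D \lor \lnot B)): α-rule — add ((\lnot D \land (D \to \lnot D)) \land D), \lnot (D \lor \lnot B).
        \lnot \lnot (B \land C): α-rule — add B, C.
        ((\lnot D \land (D \to \lnot D)) \land D): α-rule — add (\lnot D \land (D \to \lnot D)), D.
        \lnot (D \lor \lnot B): α-rule — add \lnot D, \lnot \lnot B.
        × closes — contains both D and \lnot D.
  branch 2 (add \lnot B):
    ○ open, literals {B=0}.
1 branch closed, 11 open.
Each open branch fixes some atoms; the unmentioned ones are free. Counting distinct full assignments: branch {B=0, D=1} (A, C) contributes 4 new; branch {B=0, D=1} (A, C) contributes 0 new; branch {B=0, D=0} (A, C) contributes 4 new; branch {C=0, D=1} (A, B) contributes 2 new; branch {C=0, D=1} (A, B) contributes 0 new; branch {C=0, D=0} (A, B) contributes 2 new; branch {B=0, D=1} (A, C) contributes 0 new; branch {B=0} (A, C, D) contributes 0 new; branch {C=0, D=1} (A, B) contributes 0 new; branch {B=0, C=0} (A, D) contributes 0 new; branch {B=0} (A, C, D) contributes 0 new. Total: 12.

12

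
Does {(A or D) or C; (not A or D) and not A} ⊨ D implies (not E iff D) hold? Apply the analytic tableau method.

Initial set: {((A or D) or C); ((not A or D) and not A); not (D implies (not E iff D))}.
((not A or D) and not A): α-rule — add (not A or D), not A.
not (D implies (not E iff D)): α-rule — add D, not (not E iff D).
((A or D) or C): β-rule — branch into (A or D)  //  C.
  branch 1 (add (A or D)):
    (not A or D): β-rule — branch into not A  //  D.
      branch 1.1 (add not A):
        not (not E iff D): β-rule — branch into not E, not D  //  not not E, D.
          branch 1.1.1 (add not E, not D):
            × closes — contains both D and not D.
          branch 1.1.2 (add not not E, D):
            (A or D): β-rule — branch into A  //  D.
              branch 1.1.2.1 (add A):
                × closes — contains both A and not A.
              branch 1.1.2.2 (add D):
                ○ open, literals {A=false, D=true, E=true}.
      branch 1.2 (add D):
        not (not E iff D): β-rule — branch into not E, not D  //  not not E, D.
          branch 1.2.1 (add not E, not D):
            × closes — contains both D and not D.
          branch 1.2.2 (add not not E, D):
            (A or D): β-rule — branch into A  //  D.
              branch 1.2.2.1 (add A):
                × closes — contains both A and not A.
              branch 1.2.2.2 (add D):
                ○ open, literals {A=false, D=true, E=true}.
  branch 2 (add C):
    (not A or D): β-rule — branch into not A  //  D.
      branch 2.1 (add not A):
        not (not E iff D): β-rule — branch into not E, not D  //  not not E, D.
          branch 2.1.1 (add not E, not D):
            × closes — contains both D and not D.
          branch 2.1.2 (add not not E, D):
            ○ open, literals {A=false, C=true, D=true, E=true}.
      branch 2.2 (add D):
        not (not E iff D): β-rule — branch into not E, not D  //  not not E, D.
          branch 2.2.1 (add not E, not D):
            × closes — contains both D and not D.
          branch 2.2.2 (add not not E, D):
            ○ open, literals {A=false, C=true, D=true, E=true}.
6 branches closed, 4 open.
An open branch gives a countermodel: A=false, D=true, E=true (unmentioned atoms arbitrary); the premises hold there but the conclusion fails.

No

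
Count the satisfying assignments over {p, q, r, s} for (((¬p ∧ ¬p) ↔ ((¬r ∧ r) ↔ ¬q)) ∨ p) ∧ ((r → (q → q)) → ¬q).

4

Initial set: {T ((((¬p ∧ ¬p) ↔ ((¬r ∧ r) ↔ ¬q)) ∨ p) ∧ ((r → (q → q)) → ¬q))}.
T ((((¬p ∧ ¬p) ↔ ((¬r ∧ r) ↔ ¬q)) ∨ p) ∧ ((r → (q → q)) → ¬q)): α-rule — add T (((¬p ∧ ¬p) ↔ ((¬r ∧ r) ↔ ¬q)) ∨ p), T ((r → (q → q)) → ¬q).
T (((¬p ∧ ¬p) ↔ ((¬r ∧ r) ↔ ¬q)) ∨ p): β-rule — branch into T ((¬p ∧ ¬p) ↔ ((¬r ∧ r) ↔ ¬q))  //  T p.
  branch 1 (add T ((¬p ∧ ¬p) ↔ ((¬r ∧ r) ↔ ¬q))):
    T ((r → (q → q)) → ¬q): β-rule — branch into F (r → (q → q))  //  T ¬q.
      branch 1.1 (add F (r → (q → q))):
        F (r → (q → q)): α-rule — add T r, F (q → q).
        F (q → q): α-rule — add T q, F q.
        × closes — contains both q and ¬q.
      branch 1.2 (add T ¬q):
        T ((¬p ∧ ¬p) ↔ ((¬r ∧ r) ↔ ¬q)): β-rule — branch into T (¬p ∧ ¬p), T ((¬r ∧ r) ↔ ¬q)  //  F (¬p ∧ ¬p), F ((¬r ∧ r) ↔ ¬q).
          branch 1.2.1 (add T (¬p ∧ ¬p), T ((¬r ∧ r) ↔ ¬q)):
            T (¬p ∧ ¬p): α-rule — add T ¬p, T ¬p.
            T ((¬r ∧ r) ↔ ¬q): β-rule — branch into T (¬r ∧ r), T ¬q  //  F (¬r ∧ r), F ¬q.
              branch 1.2.1.1 (add T (¬r ∧ r), T ¬q):
                T (¬r ∧ r): α-rule — add T ¬r, T r.
                × closes — contains both r and ¬r.
              branch 1.2.1.2 (add F (¬r ∧ r), F ¬q):
                × closes — contains both q and ¬q.
          branch 1.2.2 (add F (¬p ∧ ¬p), F ((¬r ∧ r) ↔ ¬q)):
            F (¬p ∧ ¬p): β-rule — branch into F ¬p  //  F ¬p.
              branch 1.2.2.1 (add F ¬p):
                F ((¬r ∧ r) ↔ ¬q): β-rule — branch into T (¬r ∧ r), F ¬q  //  F (¬r ∧ r), T ¬q.
                  branch 1.2.2.1.1 (add T (¬r ∧ r), F ¬q):
                    × closes — contains both q and ¬q.
                  branch 1.2.2.1.2 (add F (¬r ∧ r), T ¬q):
                    F (¬r ∧ r): β-rule — branch into F ¬r  //  F r.
                      branch 1.2.2.1.2.1 (add F ¬r):
                        ○ open, literals {p=true, q=false, r=true}.
                      branch 1.2.2.1.2.2 (add F r):
                        ○ open, literals {p=true, q=false, r=false}.
              branch 1.2.2.2 (add F ¬p):
                F ((¬r ∧ r) ↔ ¬q): β-rule — branch into T (¬r ∧ r), F ¬q  //  F (¬r ∧ r), T ¬q.
                  branch 1.2.2.2.1 (add T (¬r ∧ r), F ¬q):
                    × closes — contains both q and ¬q.
                  branch 1.2.2.2.2 (add F (¬r ∧ r), T ¬q):
                    F (¬r ∧ r): β-rule — branch into F ¬r  //  F r.
                      branch 1.2.2.2.2.1 (add F ¬r):
                        ○ open, literals {p=true, q=false, r=true}.
                      branch 1.2.2.2.2.2 (add F r):
                        ○ open, literals {p=true, q=false, r=false}.
  branch 2 (add T p):
    T ((r → (q → q)) → ¬q): β-rule — branch into F (r → (q → q))  //  T ¬q.
      branch 2.1 (add F (r → (q → q))):
        F (r → (q → q)): α-rule — add T r, F (q → q).
        F (q → q): α-rule — add T q, F q.
        × closes — contains both q and ¬q.
      branch 2.2 (add T ¬q):
        ○ open, literals {p=true, q=false}.
6 branches closed, 5 open.
Each open branch fixes some atoms; the unmentioned ones are free. Counting distinct full assignments: branch {p=true, q=false, r=true} (s) contributes 2 new; branch {p=true, q=false, r=false} (s) contributes 2 new; branch {p=true, q=false, r=true} (s) contributes 0 new; branch {p=true, q=false, r=false} (s) contributes 0 new; branch {p=true, q=false} (r, s) contributes 0 new. Total: 4.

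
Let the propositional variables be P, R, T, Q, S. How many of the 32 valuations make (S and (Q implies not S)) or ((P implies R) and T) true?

17

Initial set: {((S and (Q implies not S)) or ((P implies R) and T))}.
((S and (Q implies not S)) or ((P implies R) and T)): β-rule — branch into (S and (Q implies not S))  //  ((P implies R) and T).
  branch 1 (add (S and (Q implies not S))):
    (S and (Q implies not S)): α-rule — add S, (Q implies not S).
    (Q implies not S): β-rule — branch into not Q  //  not S.
      branch 1.1 (add not Q):
        ○ open, literals {Q=0, S=1}.
      branch 1.2 (add not S):
        × closes — contains both S and not S.
  branch 2 (add ((P implies R) and T)):
    ((P implies R) and T): α-rule — add (P implies R), T.
    (P implies R): β-rule — branch into not P  //  R.
      branch 2.1 (add not P):
        ○ open, literals {P=0, T=1}.
      branch 2.2 (add R):
        ○ open, literals {R=1, T=1}.
1 branch closed, 3 open.
Each open branch fixes some atoms; the unmentioned ones are free. Counting distinct full assignments: branch {Q=0, S=1} (P, R, T) contributes 8 new; branch {P=0, T=1} (R, Q, S) contributes 6 new; branch {R=1, T=1} (P, Q, S) contributes 3 new. Total: 17.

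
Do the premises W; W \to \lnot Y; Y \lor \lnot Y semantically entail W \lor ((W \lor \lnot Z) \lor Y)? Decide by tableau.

Yes

Initial set: {T W; T (W \to \lnot Y); T (Y \lor \lnot Y); F (W \lor ((W \lor \lnot Z) \lor Y))}.
F (W \lor ((W \lor \lnot Z) \lor Y)): α-rule — add F W, F ((W \lor \lnot Z) \lor Y).
× closes — contains both W and \lnot W.
All 1 branch closes.
Every branch closed, so the premises entail the conclusion.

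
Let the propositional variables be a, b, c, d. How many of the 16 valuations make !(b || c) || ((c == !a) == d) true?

10

Initial set: {(!(b || c) || ((c == !a) == d))}.
(!(b || c) || ((c == !a) == d)): β-rule — branch into !(b || c)  //  ((c == !a) == d).
  branch 1 (add !(b || c)):
    !(b || c): α-rule — add !b, !c.
    ○ open, literals {b=false, c=false}.
  branch 2 (add ((c == !a) == d)):
    ((c == !a) == d): β-rule — branch into (c == !a), d  //  !(c == !a), !d.
      branch 2.1 (add (c == !a), d):
        (c == !a): β-rule — branch into c, !a  //  !c, !!a.
          branch 2.1.1 (add c, !a):
            ○ open, literals {a=false, c=true, d=true}.
          branch 2.1.2 (add !c, !!a):
            ○ open, literals {a=true, c=false, d=true}.
      branch 2.2 (add !(c == !a), !d):
        !(c == !a): β-rule — branch into c, !!a  //  !c, !a.
          branch 2.2.1 (add c, !!a):
            ○ open, literals {a=true, c=true, d=false}.
          branch 2.2.2 (add !c, !a):
            ○ open, literals {a=false, c=false, d=false}.
0 branches closed, 5 open.
Each open branch fixes some atoms; the unmentioned ones are free. Counting distinct full assignments: branch {b=false, c=false} (a, d) contributes 4 new; branch {a=false, c=true, d=true} (b) contributes 2 new; branch {a=true, c=false, d=true} (b) contributes 1 new; branch {a=true, c=true, d=false} (b) contributes 2 new; branch {a=false, c=false, d=false} (b) contributes 1 new. Total: 10.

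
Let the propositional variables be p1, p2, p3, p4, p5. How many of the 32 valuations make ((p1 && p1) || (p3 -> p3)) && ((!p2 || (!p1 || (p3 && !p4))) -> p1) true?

Initial set: {(((p1 && p1) || (p3 -> p3)) && ((!p2 || (!p1 || (p3 && !p4))) -> p1))}.
(((p1 && p1) || (p3 -> p3)) && ((!p2 || (!p1 || (p3 && !p4))) -> p1)): α-rule — add ((p1 && p1) || (p3 -> p3)), ((!p2 || (!p1 || (p3 && !p4))) -> p1).
((p1 && p1) || (p3 -> p3)): β-rule — branch into (p1 && p1)  //  (p3 -> p3).
  branch 1 (add (p1 && p1)):
    (p1 && p1): α-rule — add p1, p1.
    ((!p2 || (!p1 || (p3 && !p4))) -> p1): β-rule — branch into !(!p2 || (!p1 || (p3 && !p4)))  //  p1.
      branch 1.1 (add !(!p2 || (!p1 || (p3 && !p4)))):
        !(!p2 || (!p1 || (p3 && !p4))): α-rule — add !!p2, !(!p1 || (p3 && !p4)).
        !(!p1 || (p3 && !p4)): α-rule — add !!p1, !(p3 && !p4).
        !(p3 && !p4): β-rule — branch into !p3  //  !!p4.
          branch 1.1.1 (add !p3):
            ○ open, literals {p1=T, p2=T, p3=F}.
          branch 1.1.2 (add !!p4):
            ○ open, literals {p1=T, p2=T, p4=T}.
      branch 1.2 (add p1):
        ○ open, literals {p1=T}.
  branch 2 (add (p3 -> p3)):
    ((!p2 || (!p1 || (p3 && !p4))) -> p1): β-rule — branch into !(!p2 || (!p1 || (p3 && !p4)))  //  p1.
      branch 2.1 (add !(!p2 || (!p1 || (p3 && !p4)))):
        !(!p2 || (!p1 || (p3 && !p4))): α-rule — add !!p2, !(!p1 || (p3 && !p4)).
        !(!p1 || (p3 && !p4)): α-rule — add !!p1, !(p3 && !p4).
        (p3 -> p3): β-rule — branch into !p3  //  p3.
          branch 2.1.1 (add !p3):
            !(p3 && !p4): β-rule — branch into !p3  //  !!p4.
              branch 2.1.1.1 (add !p3):
                ○ open, literals {p1=T, p2=T, p3=F}.
              branch 2.1.1.2 (add !!p4):
                ○ open, literals {p1=T, p2=T, p3=F, p4=T}.
          branch 2.1.2 (add p3):
            !(p3 && !p4): β-rule — branch into !p3  //  !!p4.
              branch 2.1.2.1 (add !p3):
                × closes — contains both p3 and !p3.
              branch 2.1.2.2 (add !!p4):
                ○ open, literals {p1=T, p2=T, p3=T, p4=T}.
      branch 2.2 (add p1):
        (p3 -> p3): β-rule — branch into !p3  //  p3.
          branch 2.2.1 (add !p3):
            ○ open, literals {p1=T, p3=F}.
          branch 2.2.2 (add p3):
            ○ open, literals {p1=T, p3=T}.
1 branch closed, 8 open.
Each open branch fixes some atoms; the unmentioned ones are free. Counting distinct full assignments: branch {p1=T, p2=T, p3=F} (p4, p5) contributes 4 new; branch {p1=T, p2=T, p4=T} (p3, p5) contributes 2 new; branch {p1=T} (p2, p3, p4, p5) contributes 10 new; branch {p1=T, p2=T, p3=F} (p4, p5) contributes 0 new; branch {p1=T, p2=T, p3=F, p4=T} (p5) contributes 0 new; branch {p1=T, p2=T, p3=T, p4=T} (p5) contributes 0 new; branch {p1=T, p3=F} (p2, p4, p5) contributes 0 new; branch {p1=T, p3=T} (p2, p4, p5) contributes 0 new. Total: 16.

16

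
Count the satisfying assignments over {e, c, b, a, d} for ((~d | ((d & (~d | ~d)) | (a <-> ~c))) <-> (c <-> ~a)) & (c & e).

6

Initial set: {(((~d | ((d & (~d | ~d)) | (a <-> ~c))) <-> (c <-> ~a)) & (c & e))}.
(((~d | ((d & (~d | ~d)) | (a <-> ~c))) <-> (c <-> ~a)) & (c & e)): α-rule — add ((~d | ((d & (~d | ~d)) | (a <-> ~c))) <-> (c <-> ~a)), (c & e).
(c & e): α-rule — add c, e.
((~d | ((d & (~d | ~d)) | (a <-> ~c))) <-> (c <-> ~a)): β-rule — branch into (~d | ((d & (~d | ~d)) | (a <-> ~c))), (c <-> ~a)  //  ~(~d | ((d & (~d | ~d)) | (a <-> ~c))), ~(c <-> ~a).
  branch 1 (add (~d | ((d & (~d | ~d)) | (a <-> ~c))), (c <-> ~a)):
    (~d | ((d & (~d | ~d)) | (a <-> ~c))): β-rule — branch into ~d  //  ((d & (~d | ~d)) | (a <-> ~c)).
      branch 1.1 (add ~d):
        (c <-> ~a): β-rule — branch into c, ~a  //  ~c, ~~a.
          branch 1.1.1 (add c, ~a):
            ○ open, literals {a=false, c=true, d=false, e=true}.
          branch 1.1.2 (add ~c, ~~a):
            × closes — contains both c and ~c.
      branch 1.2 (add ((d & (~d | ~d)) | (a <-> ~c))):
        (c <-> ~a): β-rule — branch into c, ~a  //  ~c, ~~a.
          branch 1.2.1 (add c, ~a):
            ((d & (~d | ~d)) | (a <-> ~c)): β-rule — branch into (d & (~d | ~d))  //  (a <-> ~c).
              branch 1.2.1.1 (add (d & (~d | ~d))):
                (d & (~d | ~d)): α-rule — add d, (~d | ~d).
                (~d | ~d): β-rule — branch into ~d  //  ~d.
                  branch 1.2.1.1.1 (add ~d):
                    × closes — contains both d and ~d.
                  branch 1.2.1.1.2 (add ~d):
                    × closes — contains both d and ~d.
              branch 1.2.1.2 (add (a <-> ~c)):
                (a <-> ~c): β-rule — branch into a, ~c  //  ~a, ~~c.
                  branch 1.2.1.2.1 (add a, ~c):
                    × closes — contains both a and ~a.
                  branch 1.2.1.2.2 (add ~a, ~~c):
                    ○ open, literals {a=false, c=true, e=true}.
          branch 1.2.2 (add ~c, ~~a):
            × closes — contains both c and ~c.
  branch 2 (add ~(~d | ((d & (~d | ~d)) | (a <-> ~c))), ~(c <-> ~a)):
    ~(~d | ((d & (~d | ~d)) | (a <-> ~c))): α-rule — add ~~d, ~((d & (~d | ~d)) | (a <-> ~c)).
    ~((d & (~d | ~d)) | (a <-> ~c)): α-rule — add ~(d & (~d | ~d)), ~(a <-> ~c).
    ~(c <-> ~a): β-rule — branch into c, ~~a  //  ~c, ~a.
      branch 2.1 (add c, ~~a):
        ~(d & (~d | ~d)): β-rule — branch into ~d  //  ~(~d | ~d).
          branch 2.1.1 (add ~d):
            × closes — contains both d and ~d.
          branch 2.1.2 (add ~(~d | ~d)):
            ~(~d | ~d): α-rule — add ~~d, ~~d.
            ~(a <-> ~c): β-rule — branch into a, ~~c  //  ~a, ~c.
              branch 2.1.2.1 (add a, ~~c):
                ○ open, literals {a=true, c=true, d=true, e=true}.
              branch 2.1.2.2 (add ~a, ~c):
                × closes — contains both a and ~a.
      branch 2.2 (add ~c, ~a):
        × closes — contains both c and ~c.
8 branches closed, 3 open.
Each open branch fixes some atoms; the unmentioned ones are free. Counting distinct full assignments: branch {a=false, c=true, d=false, e=true} (b) contributes 2 new; branch {a=false, c=true, e=true} (b, d) contributes 2 new; branch {a=true, c=true, d=true, e=true} (b) contributes 2 new. Total: 6.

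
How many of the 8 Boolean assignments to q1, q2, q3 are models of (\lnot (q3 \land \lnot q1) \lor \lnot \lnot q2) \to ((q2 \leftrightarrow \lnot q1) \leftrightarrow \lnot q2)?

Initial set: {((\lnot (q3 \land \lnot q1) \lor \lnot \lnot q2) \to ((q2 \leftrightarrow \lnot q1) \leftrightarrow \lnot q2))}.
((\lnot (q3 \land \lnot q1) \lor \lnot \lnot q2) \to ((q2 \leftrightarrow \lnot q1) \leftrightarrow \lnot q2)): β-rule — branch into \lnot (\lnot (q3 \land \lnot q1) \lor \lnot \lnot q2)  //  ((q2 \leftrightarrow \lnot q1) \leftrightarrow \lnot q2).
  branch 1 (add \lnot (\lnot (q3 \land \lnot q1) \lor \lnot \lnot q2)):
    \lnot (\lnot (q3 \land \lnot q1) \lor \lnot \lnot q2): α-rule — add \lnot \lnot (q3 \land \lnot q1), \lnot \lnot \lnot q2.
    \lnot \lnot (q3 \land \lnot q1): α-rule — add q3, \lnot q1.
    \lnot \lnot \lnot q2: drop double negation, giving \lnot q2.
    ○ open, literals {q1=F, q2=F, q3=T}.
  branch 2 (add ((q2 \leftrightarrow \lnot q1) \leftrightarrow \lnot q2)):
    ((q2 \leftrightarrow \lnot q1) \leftrightarrow \lnot q2): β-rule — branch into (q2 \leftrightarrow \lnot q1), \lnot q2  //  \lnot (q2 \leftrightarrow \lnot q1), \lnot \lnot q2.
      branch 2.1 (add (q2 \leftrightarrow \lnot q1), \lnot q2):
        (q2 \leftrightarrow \lnot q1): β-rule — branch into q2, \lnot q1  //  \lnot q2, \lnot \lnot q1.
          branch 2.1.1 (add q2, \lnot q1):
            × closes — contains both q2 and \lnot q2.
          branch 2.1.2 (add \lnot q2, \lnot \lnot q1):
            ○ open, literals {q1=T, q2=F}.
      branch 2.2 (add \lnot (q2 \leftrightarrow \lnot q1), \lnot \lnot q2):
        \lnot (q2 \leftrightarrow \lnot q1): β-rule — branch into q2, \lnot \lnot q1  //  \lnot q2, \lnot q1.
          branch 2.2.1 (add q2, \lnot \lnot q1):
            ○ open, literals {q1=T, q2=T}.
          branch 2.2.2 (add \lnot q2, \lnot q1):
            × closes — contains both q2 and \lnot q2.
2 branches closed, 3 open.
Each open branch fixes some atoms; the unmentioned ones are free. Counting distinct full assignments: branch {q1=F, q2=F, q3=T} (none free) contributes 1 new; branch {q1=T, q2=F} (q3) contributes 2 new; branch {q1=T, q2=T} (q3) contributes 2 new. Total: 5.

5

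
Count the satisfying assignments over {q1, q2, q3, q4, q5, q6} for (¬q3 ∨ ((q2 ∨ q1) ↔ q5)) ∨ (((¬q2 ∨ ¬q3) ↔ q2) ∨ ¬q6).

56

Initial set: {((¬q3 ∨ ((q2 ∨ q1) ↔ q5)) ∨ (((¬q2 ∨ ¬q3) ↔ q2) ∨ ¬q6))}.
((¬q3 ∨ ((q2 ∨ q1) ↔ q5)) ∨ (((¬q2 ∨ ¬q3) ↔ q2) ∨ ¬q6)): β-rule — branch into (¬q3 ∨ ((q2 ∨ q1) ↔ q5))  //  (((¬q2 ∨ ¬q3) ↔ q2) ∨ ¬q6).
  branch 1 (add (¬q3 ∨ ((q2 ∨ q1) ↔ q5))):
    (¬q3 ∨ ((q2 ∨ q1) ↔ q5)): β-rule — branch into ¬q3  //  ((q2 ∨ q1) ↔ q5).
      branch 1.1 (add ¬q3):
        ○ open, literals {q3=0}.
      branch 1.2 (add ((q2 ∨ q1) ↔ q5)):
        ((q2 ∨ q1) ↔ q5): β-rule — branch into (q2 ∨ q1), q5  //  ¬(q2 ∨ q1), ¬q5.
          branch 1.2.1 (add (q2 ∨ q1), q5):
            (q2 ∨ q1): β-rule — branch into q2  //  q1.
              branch 1.2.1.1 (add q2):
                ○ open, literals {q2=1, q5=1}.
              branch 1.2.1.2 (add q1):
                ○ open, literals {q1=1, q5=1}.
          branch 1.2.2 (add ¬(q2 ∨ q1), ¬q5):
            ¬(q2 ∨ q1): α-rule — add ¬q2, ¬q1.
            ○ open, literals {q1=0, q2=0, q5=0}.
  branch 2 (add (((¬q2 ∨ ¬q3) ↔ q2) ∨ ¬q6)):
    (((¬q2 ∨ ¬q3) ↔ q2) ∨ ¬q6): β-rule — branch into ((¬q2 ∨ ¬q3) ↔ q2)  //  ¬q6.
      branch 2.1 (add ((¬q2 ∨ ¬q3) ↔ q2)):
        ((¬q2 ∨ ¬q3) ↔ q2): β-rule — branch into (¬q2 ∨ ¬q3), q2  //  ¬(¬q2 ∨ ¬q3), ¬q2.
          branch 2.1.1 (add (¬q2 ∨ ¬q3), q2):
            (¬q2 ∨ ¬q3): β-rule — branch into ¬q2  //  ¬q3.
              branch 2.1.1.1 (add ¬q2):
                × closes — contains both q2 and ¬q2.
              branch 2.1.1.2 (add ¬q3):
                ○ open, literals {q2=1, q3=0}.
          branch 2.1.2 (add ¬(¬q2 ∨ ¬q3), ¬q2):
            ¬(¬q2 ∨ ¬q3): α-rule — add ¬¬q2, ¬¬q3.
            × closes — contains both q2 and ¬q2.
      branch 2.2 (add ¬q6):
        ○ open, literals {q6=0}.
2 branches closed, 6 open.
Each open branch fixes some atoms; the unmentioned ones are free. Counting distinct full assignments: branch {q3=0} (q1, q2, q4, q5, q6) contributes 32 new; branch {q2=1, q5=1} (q1, q3, q4, q6) contributes 8 new; branch {q1=1, q5=1} (q2, q3, q4, q6) contributes 4 new; branch {q1=0, q2=0, q5=0} (q3, q4, q6) contributes 4 new; branch {q2=1, q3=0} (q1, q4, q5, q6) contributes 0 new; branch {q6=0} (q1, q2, q3, q4, q5) contributes 8 new. Total: 56.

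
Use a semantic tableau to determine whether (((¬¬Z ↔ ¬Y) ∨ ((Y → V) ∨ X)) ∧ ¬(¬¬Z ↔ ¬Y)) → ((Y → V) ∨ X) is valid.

Valid

Assume the negation and expand:
Initial set: {¬((((¬¬Z ↔ ¬Y) ∨ ((Y → V) ∨ X)) ∧ ¬(¬¬Z ↔ ¬Y)) → ((Y → V) ∨ X))}.
¬((((¬¬Z ↔ ¬Y) ∨ ((Y → V) ∨ X)) ∧ ¬(¬¬Z ↔ ¬Y)) → ((Y → V) ∨ X)): α-rule — add (((¬¬Z ↔ ¬Y) ∨ ((Y → V) ∨ X)) ∧ ¬(¬¬Z ↔ ¬Y)), ¬((Y → V) ∨ X).
(((¬¬Z ↔ ¬Y) ∨ ((Y → V) ∨ X)) ∧ ¬(¬¬Z ↔ ¬Y)): α-rule — add ((¬¬Z ↔ ¬Y) ∨ ((Y → V) ∨ X)), ¬(¬¬Z ↔ ¬Y).
¬((Y → V) ∨ X): α-rule — add ¬(Y → V), ¬X.
¬(Y → V): α-rule — add Y, ¬V.
((¬¬Z ↔ ¬Y) ∨ ((Y → V) ∨ X)): β-rule — branch into (¬¬Z ↔ ¬Y)  //  ((Y → V) ∨ X).
  branch 1 (add (¬¬Z ↔ ¬Y)):
    ¬(¬¬Z ↔ ¬Y): β-rule — branch into ¬¬Z, ¬¬Y  //  ¬¬¬Z, ¬Y.
      branch 1.1 (add ¬¬Z, ¬¬Y):
        ¬¬Z: drop double negation, giving Z.
        (¬¬Z ↔ ¬Y): β-rule — branch into ¬¬Z, ¬Y  //  ¬¬¬Z, ¬¬Y.
          branch 1.1.1 (add ¬¬Z, ¬Y):
            × closes — contains both Y and ¬Y.
          branch 1.1.2 (add ¬¬¬Z, ¬¬Y):
            ¬¬¬Z: drop double negation, giving ¬Z.
            × closes — contains both Z and ¬Z.
      branch 1.2 (add ¬¬¬Z, ¬Y):
        × closes — contains both Y and ¬Y.
  branch 2 (add ((Y → V) ∨ X)):
    ¬(¬¬Z ↔ ¬Y): β-rule — branch into ¬¬Z, ¬¬Y  //  ¬¬¬Z, ¬Y.
      branch 2.1 (add ¬¬Z, ¬¬Y):
        ¬¬Z: drop double negation, giving Z.
        ((Y → V) ∨ X): β-rule — branch into (Y → V)  //  X.
          branch 2.1.1 (add (Y → V)):
            (Y → V): β-rule — branch into ¬Y  //  V.
              branch 2.1.1.1 (add ¬Y):
                × closes — contains both Y and ¬Y.
              branch 2.1.1.2 (add V):
                × closes — contains both V and ¬V.
          branch 2.1.2 (add X):
            × closes — contains both X and ¬X.
      branch 2.2 (add ¬¬¬Z, ¬Y):
        × closes — contains both Y and ¬Y.
All 7 branches close.
Every branch closed, so the negation is unsatisfiable and the formula is valid.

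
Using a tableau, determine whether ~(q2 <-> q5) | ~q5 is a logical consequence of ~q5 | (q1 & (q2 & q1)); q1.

Initial set: {(~q5 | (q1 & (q2 & q1))); q1; ~(~(q2 <-> q5) | ~q5)}.
~(~(q2 <-> q5) | ~q5): α-rule — add ~~(q2 <-> q5), ~~q5.
(~q5 | (q1 & (q2 & q1))): β-rule — branch into ~q5  //  (q1 & (q2 & q1)).
  branch 1 (add ~q5):
    × closes — contains both q5 and ~q5.
  branch 2 (add (q1 & (q2 & q1))):
    (q1 & (q2 & q1)): α-rule — add q1, (q2 & q1).
    (q2 & q1): α-rule — add q2, q1.
    ~~(q2 <-> q5): β-rule — branch into q2, q5  //  ~q2, ~q5.
      branch 2.1 (add q2, q5):
        ○ open, literals {q1=T, q2=T, q5=T}.
      branch 2.2 (add ~q2, ~q5):
        × closes — contains both q2 and ~q2.
2 branches closed, 1 open.
An open branch gives a countermodel: q1=T, q2=T, q5=T (unmentioned atoms arbitrary); the premises hold there but the conclusion fails.

No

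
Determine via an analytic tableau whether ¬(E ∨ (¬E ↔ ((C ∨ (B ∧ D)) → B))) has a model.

Satisfiable

Initial set: {¬(E ∨ (¬E ↔ ((C ∨ (B ∧ D)) → B)))}.
¬(E ∨ (¬E ↔ ((C ∨ (B ∧ D)) → B))): α-rule — add ¬E, ¬(¬E ↔ ((C ∨ (B ∧ D)) → B)).
¬(¬E ↔ ((C ∨ (B ∧ D)) → B)): β-rule — branch into ¬E, ¬((C ∨ (B ∧ D)) → B)  //  ¬¬E, ((C ∨ (B ∧ D)) → B).
  branch 1 (add ¬E, ¬((C ∨ (B ∧ D)) → B)):
    ¬((C ∨ (B ∧ D)) → B): α-rule — add (C ∨ (B ∧ D)), ¬B.
    (C ∨ (B ∧ D)): β-rule — branch into C  //  (B ∧ D).
      branch 1.1 (add C):
        ○ open, literals {B=F, C=T, E=F}.
      branch 1.2 (add (B ∧ D)):
        (B ∧ D): α-rule — add B, D.
        × closes — contains both B and ¬B.
  branch 2 (add ¬¬E, ((C ∨ (B ∧ D)) → B)):
    × closes — contains both E and ¬E.
2 branches closed, 1 open.
An open branch gives a satisfying assignment: B=F, C=T, E=F.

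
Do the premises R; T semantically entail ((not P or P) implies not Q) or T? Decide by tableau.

Initial set: {R; T; not (((not P or P) implies not Q) or T)}.
not (((not P or P) implies not Q) or T): α-rule — add not ((not P or P) implies not Q), not T.
× closes — contains both T and not T.
All 1 branch closes.
Every branch closed, so the premises entail the conclusion.

Yes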